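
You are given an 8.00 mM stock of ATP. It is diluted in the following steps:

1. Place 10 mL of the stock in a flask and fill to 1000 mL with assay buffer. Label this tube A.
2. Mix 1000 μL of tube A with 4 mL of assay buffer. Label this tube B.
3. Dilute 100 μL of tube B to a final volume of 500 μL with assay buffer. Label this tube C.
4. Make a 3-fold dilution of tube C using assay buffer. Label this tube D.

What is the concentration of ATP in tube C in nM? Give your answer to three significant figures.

Step 1: 10 mL brought to 1000 mL → factor 1000/10 = 100
Step 2: 1000 μL + 4 mL = 5000 μL total → factor 5000/1000 = 5
Step 3: 100 μL brought to 500 μL → factor 500/100 = 5
Dilution factor through tube C = 100 × 5 × 5 = 2500
[tube C] = 8.00 mM / 2500 = 0.003200 mM = 3.20 × 10^3 nM

3.20 × 10^3 nM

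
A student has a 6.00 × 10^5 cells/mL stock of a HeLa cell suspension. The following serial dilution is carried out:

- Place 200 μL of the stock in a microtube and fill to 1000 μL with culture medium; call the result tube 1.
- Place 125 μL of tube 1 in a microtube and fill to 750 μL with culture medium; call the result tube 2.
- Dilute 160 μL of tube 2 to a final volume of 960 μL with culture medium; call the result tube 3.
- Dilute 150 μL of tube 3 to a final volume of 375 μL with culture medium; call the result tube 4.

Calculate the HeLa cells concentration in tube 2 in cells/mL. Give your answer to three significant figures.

Step 1: 200 μL brought to 1000 μL → factor 1000/200 = 5
Step 2: 125 μL brought to 750 μL → factor 750/125 = 6
Dilution factor through tube 2 = 5 × 6 = 30
[tube 2] = 6.00 × 10^5 cells/mL / 30 = 2.00 × 10^4 cells/mL

2.00 × 10^4 cells/mL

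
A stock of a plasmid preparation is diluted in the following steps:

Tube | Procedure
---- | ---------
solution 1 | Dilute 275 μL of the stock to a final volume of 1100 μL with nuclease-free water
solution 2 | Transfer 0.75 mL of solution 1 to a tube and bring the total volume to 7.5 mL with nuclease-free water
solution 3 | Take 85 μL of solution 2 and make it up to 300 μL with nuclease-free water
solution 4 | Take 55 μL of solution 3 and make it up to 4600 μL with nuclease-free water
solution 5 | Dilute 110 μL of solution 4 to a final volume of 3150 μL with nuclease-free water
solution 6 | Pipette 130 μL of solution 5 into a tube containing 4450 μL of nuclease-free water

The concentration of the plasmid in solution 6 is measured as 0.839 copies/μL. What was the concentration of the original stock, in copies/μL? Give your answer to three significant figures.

9.99 × 10^6 copies/μL

Step 1: 275 μL brought to 1100 μL → factor 1100/275 = 4
Step 2: 0.75 mL brought to 7.5 mL → factor 7.5/0.75 = 10
Step 3: 85 μL brought to 300 μL → factor 300/85 = 3.5294
Step 4: 55 μL brought to 4600 μL → factor 4600/55 = 83.636
Step 5: 110 μL brought to 3150 μL → factor 3150/110 = 28.636
Step 6: 130 μL + 4450 μL = 4580 μL total → factor 4580/130 = 35.231
Overall dilution factor = 4 × 10 × 3.5294 × 83.636 × 28.636 × 35.231 = 1.1912 × 10^7
Stock = 0.839 copies/μL × 1.1912 × 10^7 = 9.99 × 10^6 copies/μL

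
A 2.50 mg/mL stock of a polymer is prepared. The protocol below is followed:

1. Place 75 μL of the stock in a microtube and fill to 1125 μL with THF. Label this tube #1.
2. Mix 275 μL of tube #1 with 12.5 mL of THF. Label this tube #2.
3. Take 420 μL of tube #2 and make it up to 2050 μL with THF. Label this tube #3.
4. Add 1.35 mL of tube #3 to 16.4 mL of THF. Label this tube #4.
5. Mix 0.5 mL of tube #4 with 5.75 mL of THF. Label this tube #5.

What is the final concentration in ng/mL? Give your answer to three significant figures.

4.47 ng/mL

Step 1: 75 μL brought to 1125 μL → factor 1125/75 = 15
Step 2: 275 μL + 12.5 mL = 12775 μL total → factor 12775/275 = 46.455
Step 3: 420 μL brought to 2050 μL → factor 2050/420 = 4.881
Step 4: 1.35 mL + 16.4 mL = 17.75 mL total → factor 17.75/1.35 = 13.148
Step 5: 0.5 mL + 5.75 mL = 6.25 mL total → factor 6.25/0.5 = 12.5
Overall dilution factor = 15 × 46.455 × 4.881 × 13.148 × 12.5 = 5.5898 × 10^5
Final = 2.50 mg/mL / 5.5898 × 10^5 = 4.472 × 10^-6 mg/mL = 4.47 ng/mL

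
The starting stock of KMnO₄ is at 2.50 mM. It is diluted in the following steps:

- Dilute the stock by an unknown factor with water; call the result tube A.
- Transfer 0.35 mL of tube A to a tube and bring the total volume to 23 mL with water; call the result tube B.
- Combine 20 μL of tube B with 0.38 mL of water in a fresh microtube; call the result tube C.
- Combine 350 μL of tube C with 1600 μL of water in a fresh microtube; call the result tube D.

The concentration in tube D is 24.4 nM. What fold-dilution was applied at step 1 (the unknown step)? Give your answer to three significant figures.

14.0-fold

Step 1: unknown factor x
Step 2: 0.35 mL brought to 23 mL → factor 23/0.35 = 65.714
Step 3: 20 μL + 0.38 mL = 400 μL total → factor 400/20 = 20
Step 4: 350 μL + 1600 μL = 1950 μL total → factor 1950/350 = 5.5714
Product of known-step factors = 7322.4
Overall factor = 2.50 mM / (24.4 nM) = 1.0246 × 10^5
x = 1.0246 × 10^5 / 7322.4 = 14.0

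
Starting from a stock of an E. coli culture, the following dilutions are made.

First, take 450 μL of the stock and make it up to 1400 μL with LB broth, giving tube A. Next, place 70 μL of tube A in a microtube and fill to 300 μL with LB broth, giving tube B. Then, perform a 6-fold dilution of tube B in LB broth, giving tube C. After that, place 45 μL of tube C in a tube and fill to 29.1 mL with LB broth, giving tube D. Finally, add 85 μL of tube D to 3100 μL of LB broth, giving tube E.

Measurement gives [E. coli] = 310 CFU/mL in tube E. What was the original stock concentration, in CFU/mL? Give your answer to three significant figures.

6.01 × 10^8 CFU/mL

Step 1: 450 μL brought to 1400 μL → factor 1400/450 = 3.1111
Step 2: 70 μL brought to 300 μL → factor 300/70 = 4.2857
Step 3: 6-fold → factor 6
Step 4: 45 μL brought to 29.1 mL → factor 29100/45 = 646.67
Step 5: 85 μL + 3100 μL = 3185 μL total → factor 3185/85 = 37.471
Overall dilution factor = 3.1111 × 4.2857 × 6 × 646.67 × 37.471 = 1.9385 × 10^6
Stock = 310 CFU/mL × 1.9385 × 10^6 = 6.01 × 10^8 CFU/mL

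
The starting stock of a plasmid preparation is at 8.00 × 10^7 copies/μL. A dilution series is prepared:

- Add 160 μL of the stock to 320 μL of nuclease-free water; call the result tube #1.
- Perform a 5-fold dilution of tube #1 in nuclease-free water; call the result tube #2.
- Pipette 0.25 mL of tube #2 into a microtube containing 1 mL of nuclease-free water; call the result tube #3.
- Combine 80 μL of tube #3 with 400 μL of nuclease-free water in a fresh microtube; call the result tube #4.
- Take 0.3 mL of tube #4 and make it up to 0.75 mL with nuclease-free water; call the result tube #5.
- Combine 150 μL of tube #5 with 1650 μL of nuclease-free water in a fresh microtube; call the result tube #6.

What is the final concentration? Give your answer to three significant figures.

5.93 × 10^3 copies/μL

Step 1: 160 μL + 320 μL = 480 μL total → factor 480/160 = 3
Step 2: 5-fold → factor 5
Step 3: 0.25 mL + 1 mL = 1.25 mL total → factor 1.25/0.25 = 5
Step 4: 80 μL + 400 μL = 480 μL total → factor 480/80 = 6
Step 5: 0.3 mL brought to 0.75 mL → factor 0.75/0.3 = 2.5
Step 6: 150 μL + 1650 μL = 1800 μL total → factor 1800/150 = 12
Overall dilution factor = 3 × 5 × 5 × 6 × 2.5 × 12 = 13500
Final = 8.00 × 10^7 copies/μL / 13500 = 5.93 × 10^3 copies/μL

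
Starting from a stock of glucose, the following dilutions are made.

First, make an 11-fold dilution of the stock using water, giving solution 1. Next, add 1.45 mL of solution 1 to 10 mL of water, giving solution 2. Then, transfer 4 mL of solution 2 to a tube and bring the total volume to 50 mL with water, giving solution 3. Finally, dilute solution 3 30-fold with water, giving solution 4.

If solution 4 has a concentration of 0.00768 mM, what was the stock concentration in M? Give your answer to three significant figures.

Step 1: 11-fold → factor 11
Step 2: 1.45 mL + 10 mL = 11.45 mL total → factor 11.45/1.45 = 7.8966
Step 3: 4 mL brought to 50 mL → factor 50/4 = 12.5
Step 4: 30-fold → factor 30
Overall dilution factor = 11 × 7.8966 × 12.5 × 30 = 32573
Stock = 0.00768 mM × 32573 = 250.2 mM = 0.250 M

0.250 M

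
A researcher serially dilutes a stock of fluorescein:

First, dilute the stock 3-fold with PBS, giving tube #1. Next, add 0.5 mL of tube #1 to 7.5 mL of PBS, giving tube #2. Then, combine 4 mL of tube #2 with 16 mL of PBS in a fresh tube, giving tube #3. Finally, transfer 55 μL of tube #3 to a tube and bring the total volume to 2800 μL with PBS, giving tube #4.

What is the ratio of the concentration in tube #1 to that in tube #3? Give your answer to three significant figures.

80.0

Step 1: 3-fold → factor 3
Step 2: 0.5 mL + 7.5 mL = 8 mL total → factor 8/0.5 = 16
Step 3: 4 mL + 16 mL = 20 mL total → factor 20/4 = 5
Dilution factor to tube #1 = 3; to tube #3 = 240
[tube #1]/[tube #3] = (factor to tube #3)/(factor to tube #1) = 240/3 = 80.0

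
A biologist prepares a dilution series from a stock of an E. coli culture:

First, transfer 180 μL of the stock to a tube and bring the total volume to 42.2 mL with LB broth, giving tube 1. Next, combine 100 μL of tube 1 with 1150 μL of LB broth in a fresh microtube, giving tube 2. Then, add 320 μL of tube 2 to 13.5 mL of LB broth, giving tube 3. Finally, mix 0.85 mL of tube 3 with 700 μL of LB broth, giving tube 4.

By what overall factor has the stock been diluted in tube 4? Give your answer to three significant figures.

Step 1: 180 μL brought to 42.2 mL → factor 42200/180 = 234.44
Step 2: 100 μL + 1150 μL = 1250 μL total → factor 1250/100 = 12.5
Step 3: 320 μL + 13.5 mL = 13820 μL total → factor 13820/320 = 43.188
Step 4: 0.85 mL + 700 μL = 1.55 mL total → factor 1.55/0.85 = 1.8235
Overall dilution factor = 234.44 × 12.5 × 43.188 × 1.8235 = 2.3079 × 10^5

2.31 × 10^5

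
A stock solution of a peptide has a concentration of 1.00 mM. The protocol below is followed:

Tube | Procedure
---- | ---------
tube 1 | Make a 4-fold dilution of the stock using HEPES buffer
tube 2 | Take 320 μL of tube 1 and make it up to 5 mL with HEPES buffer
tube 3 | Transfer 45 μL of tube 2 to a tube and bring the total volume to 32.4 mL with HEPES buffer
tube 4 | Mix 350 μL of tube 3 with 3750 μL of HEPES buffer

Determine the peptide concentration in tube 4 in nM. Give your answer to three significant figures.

Step 1: 4-fold → factor 4
Step 2: 320 μL brought to 5 mL → factor 5000/320 = 15.625
Step 3: 45 μL brought to 32.4 mL → factor 32400/45 = 720
Step 4: 350 μL + 3750 μL = 4100 μL total → factor 4100/350 = 11.714
Overall dilution factor = 4 × 15.625 × 720 × 11.714 = 5.2714 × 10^5
Final = 1.00 mM / 5.2714 × 10^5 = 1.897 × 10^-6 mM = 1.90 nM

1.90 nM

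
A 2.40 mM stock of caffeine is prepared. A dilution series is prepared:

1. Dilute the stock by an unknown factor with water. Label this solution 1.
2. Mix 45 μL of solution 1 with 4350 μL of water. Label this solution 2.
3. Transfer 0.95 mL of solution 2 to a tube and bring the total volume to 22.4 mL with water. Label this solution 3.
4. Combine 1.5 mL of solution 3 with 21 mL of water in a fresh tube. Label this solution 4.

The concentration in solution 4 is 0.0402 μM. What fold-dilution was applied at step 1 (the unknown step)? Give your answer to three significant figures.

Step 1: unknown factor x
Step 2: 45 μL + 4350 μL = 4395 μL total → factor 4395/45 = 97.667
Step 3: 0.95 mL brought to 22.4 mL → factor 22.4/0.95 = 23.579
Step 4: 1.5 mL + 21 mL = 22.5 mL total → factor 22.5/1.5 = 15
Product of known-step factors = 34543
Overall factor = 2.40 mM / (0.0402 μM) = 59701
x = 59701 / 34543 = 1.73

1.73-fold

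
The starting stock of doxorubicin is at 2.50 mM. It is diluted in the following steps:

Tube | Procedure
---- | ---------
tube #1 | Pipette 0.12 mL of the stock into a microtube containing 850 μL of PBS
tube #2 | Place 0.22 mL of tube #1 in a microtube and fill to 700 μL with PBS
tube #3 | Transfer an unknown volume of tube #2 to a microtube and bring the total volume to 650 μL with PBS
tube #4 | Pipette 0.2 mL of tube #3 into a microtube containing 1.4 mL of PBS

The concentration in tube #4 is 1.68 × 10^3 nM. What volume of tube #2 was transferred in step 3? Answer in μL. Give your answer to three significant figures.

89.9 μL

Step 1: 0.12 mL + 850 μL = 0.97 mL total → factor 0.97/0.12 = 8.0833
Step 2: 0.22 mL brought to 700 μL → factor 0.7/0.22 = 3.1818
Step 3: v brought to 650 μL → factor = 650 μL/v
Step 4: 0.2 mL + 1.4 mL = 1.6 mL total → factor 1.6/0.2 = 8
Product of known-step factors = 205.76
Overall factor = 2.50 mM / (1.68 × 10^3 nM) = 1488.1
Step-3 factor = 1488.1 / 205.76 = 7.2323
v = 650 μL / 7.2323 = 89.9 μL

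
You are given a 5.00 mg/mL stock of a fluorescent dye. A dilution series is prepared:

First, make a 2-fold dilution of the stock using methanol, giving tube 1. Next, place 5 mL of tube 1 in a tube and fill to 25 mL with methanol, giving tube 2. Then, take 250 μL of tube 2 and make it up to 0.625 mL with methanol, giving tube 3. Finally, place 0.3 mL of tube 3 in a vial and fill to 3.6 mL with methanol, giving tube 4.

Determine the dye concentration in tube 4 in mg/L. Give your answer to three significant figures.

Step 1: 2-fold → factor 2
Step 2: 5 mL brought to 25 mL → factor 25/5 = 5
Step 3: 250 μL brought to 0.625 mL → factor 625/250 = 2.5
Step 4: 0.3 mL brought to 3.6 mL → factor 3.6/0.3 = 12
Overall dilution factor = 2 × 5 × 2.5 × 12 = 300
Final = 5.00 mg/mL / 300 = 0.01667 mg/mL = 16.7 mg/L

16.7 mg/L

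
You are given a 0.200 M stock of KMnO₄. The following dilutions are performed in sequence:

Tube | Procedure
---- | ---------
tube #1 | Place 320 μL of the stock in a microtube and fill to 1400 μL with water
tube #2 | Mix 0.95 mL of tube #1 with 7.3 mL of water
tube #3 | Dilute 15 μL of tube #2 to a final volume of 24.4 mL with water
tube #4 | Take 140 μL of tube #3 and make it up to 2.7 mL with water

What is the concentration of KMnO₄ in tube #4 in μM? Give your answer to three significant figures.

0.168 μM

Step 1: 320 μL brought to 1400 μL → factor 1400/320 = 4.375
Step 2: 0.95 mL + 7.3 mL = 8.25 mL total → factor 8.25/0.95 = 8.6842
Step 3: 15 μL brought to 24.4 mL → factor 24400/15 = 1626.7
Step 4: 140 μL brought to 2.7 mL → factor 2700/140 = 19.286
Overall dilution factor = 4.375 × 8.6842 × 1626.7 × 19.286 = 1.1919 × 10^6
Final = 0.200 M / 1.1919 × 10^6 = 1.678 × 10^-7 M = 0.168 μM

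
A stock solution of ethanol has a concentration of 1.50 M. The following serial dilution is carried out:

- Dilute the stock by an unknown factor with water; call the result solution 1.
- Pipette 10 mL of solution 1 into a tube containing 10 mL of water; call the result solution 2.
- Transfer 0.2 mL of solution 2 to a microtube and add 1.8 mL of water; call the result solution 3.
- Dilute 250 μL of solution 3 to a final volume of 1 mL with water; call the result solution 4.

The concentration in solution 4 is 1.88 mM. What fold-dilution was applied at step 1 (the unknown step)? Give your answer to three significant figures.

9.97-fold

Step 1: unknown factor x
Step 2: 10 mL + 10 mL = 20 mL total → factor 20/10 = 2
Step 3: 0.2 mL + 1.8 mL = 2 mL total → factor 2/0.2 = 10
Step 4: 250 μL brought to 1 mL → factor 1000/250 = 4
Product of known-step factors = 80
Overall factor = 1.50 M / (1.88 mM) = 797.87
x = 797.87 / 80 = 9.97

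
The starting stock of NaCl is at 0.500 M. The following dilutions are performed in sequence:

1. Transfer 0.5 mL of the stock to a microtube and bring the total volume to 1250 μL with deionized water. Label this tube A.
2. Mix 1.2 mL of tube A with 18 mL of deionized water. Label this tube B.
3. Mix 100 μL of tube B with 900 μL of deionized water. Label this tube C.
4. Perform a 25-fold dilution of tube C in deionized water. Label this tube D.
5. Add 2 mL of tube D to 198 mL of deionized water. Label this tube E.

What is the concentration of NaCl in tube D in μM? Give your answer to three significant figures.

50.0 μM

Step 1: 0.5 mL brought to 1250 μL → factor 1.25/0.5 = 2.5
Step 2: 1.2 mL + 18 mL = 19.2 mL total → factor 19.2/1.2 = 16
Step 3: 100 μL + 900 μL = 1000 μL total → factor 1000/100 = 10
Step 4: 25-fold → factor 25
Dilution factor through tube D = 2.5 × 16 × 10 × 25 = 10000
[tube D] = 0.500 M / 10000 = 5.000 × 10^-5 M = 50.0 μM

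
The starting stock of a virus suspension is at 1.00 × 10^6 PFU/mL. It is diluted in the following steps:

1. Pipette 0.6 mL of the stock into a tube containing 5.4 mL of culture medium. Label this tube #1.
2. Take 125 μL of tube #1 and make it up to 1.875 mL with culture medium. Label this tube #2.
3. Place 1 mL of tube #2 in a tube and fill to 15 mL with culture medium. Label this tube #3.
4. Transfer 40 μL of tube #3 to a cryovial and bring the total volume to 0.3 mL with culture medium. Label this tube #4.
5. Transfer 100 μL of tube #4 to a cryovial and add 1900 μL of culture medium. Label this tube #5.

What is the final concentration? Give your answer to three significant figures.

2.96 PFU/mL

Step 1: 0.6 mL + 5.4 mL = 6 mL total → factor 6/0.6 = 10
Step 2: 125 μL brought to 1.875 mL → factor 1875/125 = 15
Step 3: 1 mL brought to 15 mL → factor 15/1 = 15
Step 4: 40 μL brought to 0.3 mL → factor 300/40 = 7.5
Step 5: 100 μL + 1900 μL = 2000 μL total → factor 2000/100 = 20
Overall dilution factor = 10 × 15 × 15 × 7.5 × 20 = 3.375 × 10^5
Final = 1.00 × 10^6 PFU/mL / 3.375 × 10^5 = 2.96 PFU/mL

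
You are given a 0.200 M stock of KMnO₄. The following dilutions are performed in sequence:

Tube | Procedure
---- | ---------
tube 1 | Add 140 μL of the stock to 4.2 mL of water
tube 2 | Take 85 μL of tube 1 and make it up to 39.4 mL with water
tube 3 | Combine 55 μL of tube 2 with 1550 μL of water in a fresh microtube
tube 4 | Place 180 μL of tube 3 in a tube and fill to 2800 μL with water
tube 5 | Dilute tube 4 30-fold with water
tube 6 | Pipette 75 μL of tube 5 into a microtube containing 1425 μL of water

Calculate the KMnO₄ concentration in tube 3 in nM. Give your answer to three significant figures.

477 nM

Step 1: 140 μL + 4.2 mL = 4340 μL total → factor 4340/140 = 31
Step 2: 85 μL brought to 39.4 mL → factor 39400/85 = 463.53
Step 3: 55 μL + 1550 μL = 1605 μL total → factor 1605/55 = 29.182
Dilution factor through tube 3 = 31 × 463.53 × 29.182 = 4.1933 × 10^5
[tube 3] = 0.200 M / 4.1933 × 10^5 = 4.770 × 10^-7 M = 477 nM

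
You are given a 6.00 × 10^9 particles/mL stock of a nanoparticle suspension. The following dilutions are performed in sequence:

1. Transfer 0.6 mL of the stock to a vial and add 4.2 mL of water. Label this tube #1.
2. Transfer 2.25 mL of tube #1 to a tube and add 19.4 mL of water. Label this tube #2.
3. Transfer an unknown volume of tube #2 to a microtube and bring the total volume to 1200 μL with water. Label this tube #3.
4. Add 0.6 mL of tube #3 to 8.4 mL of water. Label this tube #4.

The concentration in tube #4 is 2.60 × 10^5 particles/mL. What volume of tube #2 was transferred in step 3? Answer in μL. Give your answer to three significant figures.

60.0 μL

Step 1: 0.6 mL + 4.2 mL = 4.8 mL total → factor 4.8/0.6 = 8
Step 2: 2.25 mL + 19.4 mL = 21.65 mL total → factor 21.65/2.25 = 9.6222
Step 3: v brought to 1200 μL → factor = 1200 μL/v
Step 4: 0.6 mL + 8.4 mL = 9 mL total → factor 9/0.6 = 15
Product of known-step factors = 1154.7
Overall factor = 6.00 × 10^9 particles/mL / (2.60 × 10^5 particles/mL) = 23077
Step-3 factor = 23077 / 1154.7 = 19.986
v = 1200 μL / 19.986 = 60.0 μL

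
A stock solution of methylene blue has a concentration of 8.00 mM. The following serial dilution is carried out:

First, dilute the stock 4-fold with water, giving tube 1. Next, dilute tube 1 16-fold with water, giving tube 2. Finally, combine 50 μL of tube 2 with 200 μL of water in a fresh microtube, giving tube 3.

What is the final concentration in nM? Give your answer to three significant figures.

2.50 × 10^4 nM

Step 1: 4-fold → factor 4
Step 2: 16-fold → factor 16
Step 3: 50 μL + 200 μL = 250 μL total → factor 250/50 = 5
Overall dilution factor = 4 × 16 × 5 = 320
Final = 8.00 mM / 320 = 0.02500 mM = 2.50 × 10^4 nM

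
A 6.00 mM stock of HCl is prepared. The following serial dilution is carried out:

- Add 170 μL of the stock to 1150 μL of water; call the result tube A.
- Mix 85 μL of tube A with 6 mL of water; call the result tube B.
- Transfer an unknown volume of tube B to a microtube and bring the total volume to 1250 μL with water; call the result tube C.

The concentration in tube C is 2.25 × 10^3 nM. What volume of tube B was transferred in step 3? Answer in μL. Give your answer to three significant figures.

Step 1: 170 μL + 1150 μL = 1320 μL total → factor 1320/170 = 7.7647
Step 2: 85 μL + 6 mL = 6085 μL total → factor 6085/85 = 71.588
Step 3: v brought to 1250 μL → factor = 1250 μL/v
Product of known-step factors = 555.86
Overall factor = 6.00 mM / (2.25 × 10^3 nM) = 2666.7
Step-3 factor = 2666.7 / 555.86 = 4.7974
v = 1250 μL / 4.7974 = 261 μL

261 μL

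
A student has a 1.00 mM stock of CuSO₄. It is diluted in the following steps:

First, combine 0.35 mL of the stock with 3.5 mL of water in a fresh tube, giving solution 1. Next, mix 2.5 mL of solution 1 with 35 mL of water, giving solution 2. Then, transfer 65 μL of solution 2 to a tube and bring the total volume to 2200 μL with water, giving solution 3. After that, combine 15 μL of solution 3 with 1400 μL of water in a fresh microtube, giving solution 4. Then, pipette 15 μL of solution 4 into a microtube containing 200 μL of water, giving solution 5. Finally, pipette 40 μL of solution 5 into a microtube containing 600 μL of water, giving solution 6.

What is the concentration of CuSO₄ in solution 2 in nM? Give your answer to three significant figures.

Step 1: 0.35 mL + 3.5 mL = 3.85 mL total → factor 3.85/0.35 = 11
Step 2: 2.5 mL + 35 mL = 37.5 mL total → factor 37.5/2.5 = 15
Dilution factor through solution 2 = 11 × 15 = 165
[solution 2] = 1.00 mM / 165 = 0.006061 mM = 6.06 × 10^3 nM

6.06 × 10^3 nM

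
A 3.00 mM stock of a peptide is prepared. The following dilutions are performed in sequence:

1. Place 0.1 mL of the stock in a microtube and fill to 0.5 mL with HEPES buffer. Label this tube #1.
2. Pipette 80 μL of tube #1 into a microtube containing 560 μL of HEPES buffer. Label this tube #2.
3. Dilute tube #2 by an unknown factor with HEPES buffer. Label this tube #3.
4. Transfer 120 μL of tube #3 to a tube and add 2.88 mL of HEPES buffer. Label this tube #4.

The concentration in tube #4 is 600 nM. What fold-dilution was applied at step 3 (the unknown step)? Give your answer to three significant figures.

5.00-fold

Step 1: 0.1 mL brought to 0.5 mL → factor 0.5/0.1 = 5
Step 2: 80 μL + 560 μL = 640 μL total → factor 640/80 = 8
Step 3: unknown factor x
Step 4: 120 μL + 2.88 mL = 3000 μL total → factor 3000/120 = 25
Product of known-step factors = 1000
Overall factor = 3.00 mM / (600 nM) = 5000
x = 5000 / 1000 = 5.00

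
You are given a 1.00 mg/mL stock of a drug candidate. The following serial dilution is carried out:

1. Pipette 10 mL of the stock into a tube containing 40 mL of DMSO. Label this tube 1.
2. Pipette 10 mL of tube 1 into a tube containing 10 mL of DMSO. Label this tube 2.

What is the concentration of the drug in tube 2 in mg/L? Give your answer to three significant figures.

100 mg/L

Step 1: 10 mL + 40 mL = 50 mL total → factor 50/10 = 5
Step 2: 10 mL + 10 mL = 20 mL total → factor 20/10 = 2
Overall dilution factor = 5 × 2 = 10
Final = 1.00 mg/mL / 10 = 0.1000 mg/mL = 100 mg/L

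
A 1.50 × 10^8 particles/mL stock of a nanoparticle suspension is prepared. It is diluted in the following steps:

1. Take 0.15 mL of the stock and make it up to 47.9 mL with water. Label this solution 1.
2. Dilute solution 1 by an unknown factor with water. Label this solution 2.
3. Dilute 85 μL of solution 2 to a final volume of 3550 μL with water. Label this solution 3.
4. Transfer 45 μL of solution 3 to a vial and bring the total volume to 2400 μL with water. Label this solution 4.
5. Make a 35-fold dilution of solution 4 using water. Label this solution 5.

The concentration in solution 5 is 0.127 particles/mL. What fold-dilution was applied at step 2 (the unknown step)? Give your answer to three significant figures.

Step 1: 0.15 mL brought to 47.9 mL → factor 47.9/0.15 = 319.33
Step 2: unknown factor x
Step 3: 85 μL brought to 3550 μL → factor 3550/85 = 41.765
Step 4: 45 μL brought to 2400 μL → factor 2400/45 = 53.333
Step 5: 35-fold → factor 35
Product of known-step factors = 2.4895 × 10^7
Overall factor = 1.50 × 10^8 particles/mL / (0.127 particles/mL) = 1.1811 × 10^9
x = 1.1811 × 10^9 / 2.4895 × 10^7 = 47.4

47.4-fold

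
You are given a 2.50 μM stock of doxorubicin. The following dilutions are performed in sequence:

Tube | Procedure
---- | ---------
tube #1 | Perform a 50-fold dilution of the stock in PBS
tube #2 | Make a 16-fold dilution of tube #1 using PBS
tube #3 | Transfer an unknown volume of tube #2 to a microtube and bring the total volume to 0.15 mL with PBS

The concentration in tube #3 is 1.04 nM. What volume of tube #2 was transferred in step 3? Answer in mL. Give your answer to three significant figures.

0.0499 mL

Step 1: 50-fold → factor 50
Step 2: 16-fold → factor 16
Step 3: v brought to 0.15 mL → factor = 0.15 mL/v
Product of known-step factors = 800
Overall factor = 2.50 μM / (1.04 nM) = 2403.8
Step-3 factor = 2403.8 / 800 = 3.0048
v = 0.15 mL / 3.0048 = 0.0499 mL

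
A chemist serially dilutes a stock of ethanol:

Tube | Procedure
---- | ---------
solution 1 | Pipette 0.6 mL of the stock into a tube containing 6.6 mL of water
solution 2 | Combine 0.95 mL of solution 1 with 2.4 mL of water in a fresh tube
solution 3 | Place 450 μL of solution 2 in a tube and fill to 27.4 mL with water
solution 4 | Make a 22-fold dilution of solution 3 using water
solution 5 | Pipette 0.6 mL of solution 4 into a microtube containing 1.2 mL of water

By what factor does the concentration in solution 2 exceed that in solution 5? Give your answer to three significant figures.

Step 1: 0.6 mL + 6.6 mL = 7.2 mL total → factor 7.2/0.6 = 12
Step 2: 0.95 mL + 2.4 mL = 3.35 mL total → factor 3.35/0.95 = 3.5263
Step 3: 450 μL brought to 27.4 mL → factor 27400/450 = 60.889
Step 4: 22-fold → factor 22
Step 5: 0.6 mL + 1.2 mL = 1.8 mL total → factor 1.8/0.6 = 3
Dilution factor to solution 2 = 42.316; to solution 5 = 1.7005 × 10^5
[solution 2]/[solution 5] = (factor to solution 5)/(factor to solution 2) = 1.7005 × 10^5/42.316 = 4.02 × 10^3

4.02 × 10^3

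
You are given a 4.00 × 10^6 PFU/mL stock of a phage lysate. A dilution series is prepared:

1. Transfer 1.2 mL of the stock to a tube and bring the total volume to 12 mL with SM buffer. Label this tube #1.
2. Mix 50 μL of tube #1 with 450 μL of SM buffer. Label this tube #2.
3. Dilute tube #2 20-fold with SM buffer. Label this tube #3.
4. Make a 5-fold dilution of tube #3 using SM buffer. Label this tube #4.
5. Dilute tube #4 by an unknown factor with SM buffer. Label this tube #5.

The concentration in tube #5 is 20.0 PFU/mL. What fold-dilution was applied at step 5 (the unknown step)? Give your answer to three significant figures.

Step 1: 1.2 mL brought to 12 mL → factor 12/1.2 = 10
Step 2: 50 μL + 450 μL = 500 μL total → factor 500/50 = 10
Step 3: 20-fold → factor 20
Step 4: 5-fold → factor 5
Step 5: unknown factor x
Product of known-step factors = 10000
Overall factor = 4.00 × 10^6 PFU/mL / (20.0 PFU/mL) = 2 × 10^5
x = 2 × 10^5 / 10000 = 20.0

20.0-fold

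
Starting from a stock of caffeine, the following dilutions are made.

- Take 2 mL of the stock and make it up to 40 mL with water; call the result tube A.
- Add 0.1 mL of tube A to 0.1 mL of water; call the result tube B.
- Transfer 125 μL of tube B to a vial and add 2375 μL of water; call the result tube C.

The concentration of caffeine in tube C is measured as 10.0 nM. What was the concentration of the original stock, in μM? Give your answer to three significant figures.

Step 1: 2 mL brought to 40 mL → factor 40/2 = 20
Step 2: 0.1 mL + 0.1 mL = 0.2 mL total → factor 0.2/0.1 = 2
Step 3: 125 μL + 2375 μL = 2500 μL total → factor 2500/125 = 20
Overall dilution factor = 20 × 2 × 20 = 800
Stock = 10.0 nM × 800 = 8000 nM = 8.00 μM

8.00 μM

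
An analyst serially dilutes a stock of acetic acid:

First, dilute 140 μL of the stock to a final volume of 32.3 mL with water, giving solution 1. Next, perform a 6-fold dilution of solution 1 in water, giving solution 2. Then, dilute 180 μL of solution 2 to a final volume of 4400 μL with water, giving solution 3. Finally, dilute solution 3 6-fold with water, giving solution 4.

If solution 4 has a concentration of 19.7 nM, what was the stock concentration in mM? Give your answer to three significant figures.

4.00 mM

Step 1: 140 μL brought to 32.3 mL → factor 32300/140 = 230.71
Step 2: 6-fold → factor 6
Step 3: 180 μL brought to 4400 μL → factor 4400/180 = 24.444
Step 4: 6-fold → factor 6
Overall dilution factor = 230.71 × 6 × 24.444 × 6 = 2.0303 × 10^5
Stock = 19.7 nM × 2.0303 × 10^5 = 4.000 × 10^6 nM = 4.00 mM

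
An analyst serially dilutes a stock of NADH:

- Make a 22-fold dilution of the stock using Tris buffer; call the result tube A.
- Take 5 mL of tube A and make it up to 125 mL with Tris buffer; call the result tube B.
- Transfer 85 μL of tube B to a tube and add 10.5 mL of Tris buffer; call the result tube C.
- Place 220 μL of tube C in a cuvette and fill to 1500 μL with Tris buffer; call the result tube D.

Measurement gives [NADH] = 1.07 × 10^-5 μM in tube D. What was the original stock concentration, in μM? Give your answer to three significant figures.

5.00 μM

Step 1: 22-fold → factor 22
Step 2: 5 mL brought to 125 mL → factor 125/5 = 25
Step 3: 85 μL + 10.5 mL = 10585 μL total → factor 10585/85 = 124.53
Step 4: 220 μL brought to 1500 μL → factor 1500/220 = 6.8182
Overall dilution factor = 22 × 25 × 124.53 × 6.8182 = 4.6699 × 10^5
Stock = 1.07 × 10^-5 μM × 4.6699 × 10^5 = 5.00 μM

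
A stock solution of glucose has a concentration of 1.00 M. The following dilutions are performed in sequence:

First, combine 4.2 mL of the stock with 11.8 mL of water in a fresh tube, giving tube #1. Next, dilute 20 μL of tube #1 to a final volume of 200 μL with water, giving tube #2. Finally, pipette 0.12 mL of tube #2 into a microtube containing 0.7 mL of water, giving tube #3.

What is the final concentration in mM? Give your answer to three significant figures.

3.84 mM

Step 1: 4.2 mL + 11.8 mL = 16 mL total → factor 16/4.2 = 3.8095
Step 2: 20 μL brought to 200 μL → factor 200/20 = 10
Step 3: 0.12 mL + 0.7 mL = 0.82 mL total → factor 0.82/0.12 = 6.8333
Overall dilution factor = 3.8095 × 10 × 6.8333 = 260.32
Final = 1.00 M / 260.32 = 0.003841 M = 3.84 mM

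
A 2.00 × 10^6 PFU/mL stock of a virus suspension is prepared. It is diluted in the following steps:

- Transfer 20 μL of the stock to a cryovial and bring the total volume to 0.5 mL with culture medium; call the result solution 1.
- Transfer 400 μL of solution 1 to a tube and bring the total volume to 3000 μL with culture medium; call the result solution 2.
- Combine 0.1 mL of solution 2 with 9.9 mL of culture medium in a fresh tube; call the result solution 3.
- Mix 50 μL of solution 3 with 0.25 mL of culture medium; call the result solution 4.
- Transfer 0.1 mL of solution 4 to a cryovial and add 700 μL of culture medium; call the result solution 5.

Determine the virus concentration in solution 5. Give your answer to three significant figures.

2.22 PFU/mL

Step 1: 20 μL brought to 0.5 mL → factor 500/20 = 25
Step 2: 400 μL brought to 3000 μL → factor 3000/400 = 7.5
Step 3: 0.1 mL + 9.9 mL = 10 mL total → factor 10/0.1 = 100
Step 4: 50 μL + 0.25 mL = 300 μL total → factor 300/50 = 6
Step 5: 0.1 mL + 700 μL = 0.8 mL total → factor 0.8/0.1 = 8
Overall dilution factor = 25 × 7.5 × 100 × 6 × 8 = 9 × 10^5
Final = 2.00 × 10^6 PFU/mL / 9 × 10^5 = 2.22 PFU/mL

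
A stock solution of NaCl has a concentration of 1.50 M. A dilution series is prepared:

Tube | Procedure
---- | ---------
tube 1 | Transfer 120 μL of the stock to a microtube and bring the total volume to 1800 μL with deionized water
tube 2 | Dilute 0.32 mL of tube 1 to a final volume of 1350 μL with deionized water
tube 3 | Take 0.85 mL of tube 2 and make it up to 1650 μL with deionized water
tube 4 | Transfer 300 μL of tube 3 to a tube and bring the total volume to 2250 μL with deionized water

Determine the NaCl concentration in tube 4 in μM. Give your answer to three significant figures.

1.63 × 10^3 μM

Step 1: 120 μL brought to 1800 μL → factor 1800/120 = 15
Step 2: 0.32 mL brought to 1350 μL → factor 1.35/0.32 = 4.2188
Step 3: 0.85 mL brought to 1650 μL → factor 1.65/0.85 = 1.9412
Step 4: 300 μL brought to 2250 μL → factor 2250/300 = 7.5
Overall dilution factor = 15 × 4.2188 × 1.9412 × 7.5 = 921.3
Final = 1.50 M / 921.3 = 0.001628 M = 1.63 × 10^3 μM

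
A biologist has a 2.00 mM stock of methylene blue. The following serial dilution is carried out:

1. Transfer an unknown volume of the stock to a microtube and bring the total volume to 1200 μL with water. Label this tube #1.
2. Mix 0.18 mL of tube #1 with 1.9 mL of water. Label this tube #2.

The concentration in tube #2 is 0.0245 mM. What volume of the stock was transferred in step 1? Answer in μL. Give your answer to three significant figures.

170 μL

Step 1: v brought to 1200 μL → factor = 1200 μL/v
Step 2: 0.18 mL + 1.9 mL = 2.08 mL total → factor 2.08/0.18 = 11.556
Product of known-step factors = 11.556
Overall factor = 2.00 mM / (0.0245 mM) = 81.633
Step-1 factor = 81.633 / 11.556 = 7.0644
v = 1200 μL / 7.0644 = 170 μL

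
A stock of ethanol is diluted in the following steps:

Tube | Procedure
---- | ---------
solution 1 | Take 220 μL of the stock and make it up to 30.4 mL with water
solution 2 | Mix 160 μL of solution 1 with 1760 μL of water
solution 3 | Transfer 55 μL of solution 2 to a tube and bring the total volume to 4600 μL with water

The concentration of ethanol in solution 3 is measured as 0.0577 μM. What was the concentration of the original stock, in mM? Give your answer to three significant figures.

Step 1: 220 μL brought to 30.4 mL → factor 30400/220 = 138.18
Step 2: 160 μL + 1760 μL = 1920 μL total → factor 1920/160 = 12
Step 3: 55 μL brought to 4600 μL → factor 4600/55 = 83.636
Overall dilution factor = 138.18 × 12 × 83.636 = 1.3868 × 10^5
Stock = 0.0577 μM × 1.3868 × 10^5 = 8002 μM = 8.00 mM

8.00 mM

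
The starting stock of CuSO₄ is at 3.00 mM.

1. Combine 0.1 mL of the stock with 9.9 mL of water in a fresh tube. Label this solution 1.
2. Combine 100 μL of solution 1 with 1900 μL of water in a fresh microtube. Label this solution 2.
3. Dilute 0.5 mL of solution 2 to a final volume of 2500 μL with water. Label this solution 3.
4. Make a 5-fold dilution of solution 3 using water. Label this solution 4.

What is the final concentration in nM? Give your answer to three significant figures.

Step 1: 0.1 mL + 9.9 mL = 10 mL total → factor 10/0.1 = 100
Step 2: 100 μL + 1900 μL = 2000 μL total → factor 2000/100 = 20
Step 3: 0.5 mL brought to 2500 μL → factor 2.5/0.5 = 5
Step 4: 5-fold → factor 5
Overall dilution factor = 100 × 20 × 5 × 5 = 50000
Final = 3.00 mM / 50000 = 6.000 × 10^-5 mM = 60.0 nM

60.0 nM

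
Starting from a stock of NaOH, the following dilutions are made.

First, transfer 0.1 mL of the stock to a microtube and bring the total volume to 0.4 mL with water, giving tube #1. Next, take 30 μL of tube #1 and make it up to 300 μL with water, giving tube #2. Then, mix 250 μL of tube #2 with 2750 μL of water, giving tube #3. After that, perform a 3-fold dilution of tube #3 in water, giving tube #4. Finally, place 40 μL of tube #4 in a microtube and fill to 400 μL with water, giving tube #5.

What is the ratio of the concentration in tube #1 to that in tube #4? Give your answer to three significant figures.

Step 1: 0.1 mL brought to 0.4 mL → factor 0.4/0.1 = 4
Step 2: 30 μL brought to 300 μL → factor 300/30 = 10
Step 3: 250 μL + 2750 μL = 3000 μL total → factor 3000/250 = 12
Step 4: 3-fold → factor 3
Dilution factor to tube #1 = 4; to tube #4 = 1440
[tube #1]/[tube #4] = (factor to tube #4)/(factor to tube #1) = 1440/4 = 360

360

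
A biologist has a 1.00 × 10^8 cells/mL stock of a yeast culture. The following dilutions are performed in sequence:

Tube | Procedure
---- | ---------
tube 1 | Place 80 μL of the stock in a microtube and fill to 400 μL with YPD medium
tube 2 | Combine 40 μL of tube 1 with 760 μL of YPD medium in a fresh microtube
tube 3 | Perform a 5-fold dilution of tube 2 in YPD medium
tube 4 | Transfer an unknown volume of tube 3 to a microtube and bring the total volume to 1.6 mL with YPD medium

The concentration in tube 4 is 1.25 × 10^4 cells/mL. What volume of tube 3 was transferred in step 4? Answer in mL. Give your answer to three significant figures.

0.100 mL

Step 1: 80 μL brought to 400 μL → factor 400/80 = 5
Step 2: 40 μL + 760 μL = 800 μL total → factor 800/40 = 20
Step 3: 5-fold → factor 5
Step 4: v brought to 1.6 mL → factor = 1.6 mL/v
Product of known-step factors = 500
Overall factor = 1.00 × 10^8 cells/mL / (1.25 × 10^4 cells/mL) = 8000
Step-4 factor = 8000 / 500 = 16
v = 1.6 mL / 16 = 0.100 mL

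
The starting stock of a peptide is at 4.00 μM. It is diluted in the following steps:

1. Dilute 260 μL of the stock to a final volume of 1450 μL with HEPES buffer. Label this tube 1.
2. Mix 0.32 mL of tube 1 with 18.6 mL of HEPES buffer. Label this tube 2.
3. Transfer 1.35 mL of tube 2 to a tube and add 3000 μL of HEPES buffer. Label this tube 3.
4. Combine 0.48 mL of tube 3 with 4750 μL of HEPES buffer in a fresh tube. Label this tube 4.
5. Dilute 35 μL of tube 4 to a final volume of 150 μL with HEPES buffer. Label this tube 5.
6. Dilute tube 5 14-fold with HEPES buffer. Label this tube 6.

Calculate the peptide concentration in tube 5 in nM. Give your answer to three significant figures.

0.0806 nM

Step 1: 260 μL brought to 1450 μL → factor 1450/260 = 5.5769
Step 2: 0.32 mL + 18.6 mL = 18.92 mL total → factor 18.92/0.32 = 59.125
Step 3: 1.35 mL + 3000 μL = 4.35 mL total → factor 4.35/1.35 = 3.2222
Step 4: 0.48 mL + 4750 μL = 5.23 mL total → factor 5.23/0.48 = 10.896
Step 5: 35 μL brought to 150 μL → factor 150/35 = 4.2857
Dilution factor through tube 5 = 5.5769 × 59.125 × 3.2222 × 10.896 × 4.2857 = 49614
[tube 5] = 4.00 μM / 49614 = 8.062 × 10^-5 μM = 0.0806 nM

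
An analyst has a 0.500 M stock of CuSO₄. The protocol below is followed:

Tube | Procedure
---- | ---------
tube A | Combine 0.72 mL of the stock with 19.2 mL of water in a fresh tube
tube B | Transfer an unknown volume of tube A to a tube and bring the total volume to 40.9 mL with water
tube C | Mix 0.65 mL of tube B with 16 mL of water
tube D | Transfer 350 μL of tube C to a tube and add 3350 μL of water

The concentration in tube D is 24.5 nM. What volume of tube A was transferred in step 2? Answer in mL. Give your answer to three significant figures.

0.0150 mL

Step 1: 0.72 mL + 19.2 mL = 19.92 mL total → factor 19.92/0.72 = 27.667
Step 2: v brought to 40.9 mL → factor = 40.9 mL/v
Step 3: 0.65 mL + 16 mL = 16.65 mL total → factor 16.65/0.65 = 25.615
Step 4: 350 μL + 3350 μL = 3700 μL total → factor 3700/350 = 10.571
Product of known-step factors = 7491.9
Overall factor = 0.500 M / (24.5 nM) = 2.0408 × 10^7
Step-2 factor = 2.0408 × 10^7 / 7491.9 = 2724
v = 40.9 mL / 2724 = 0.0150 mL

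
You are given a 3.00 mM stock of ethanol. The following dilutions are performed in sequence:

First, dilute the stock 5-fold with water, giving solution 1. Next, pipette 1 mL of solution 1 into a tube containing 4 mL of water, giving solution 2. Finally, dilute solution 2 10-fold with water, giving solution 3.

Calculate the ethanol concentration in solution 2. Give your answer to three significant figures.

Step 1: 5-fold → factor 5
Step 2: 1 mL + 4 mL = 5 mL total → factor 5/1 = 5
Dilution factor through solution 2 = 5 × 5 = 25
[solution 2] = 3.00 mM / 25 = 0.120 mM

0.120 mM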